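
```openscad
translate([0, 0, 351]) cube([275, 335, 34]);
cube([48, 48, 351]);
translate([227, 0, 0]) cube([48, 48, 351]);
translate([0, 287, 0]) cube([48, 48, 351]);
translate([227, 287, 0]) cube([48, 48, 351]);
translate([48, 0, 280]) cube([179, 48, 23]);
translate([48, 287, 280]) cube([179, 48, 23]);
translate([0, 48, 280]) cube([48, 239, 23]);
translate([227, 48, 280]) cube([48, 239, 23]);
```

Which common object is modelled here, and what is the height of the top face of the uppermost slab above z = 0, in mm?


A stool. The seat height is 385 mm.

A 275×335×34 slab at z = 351 on four corner posts — a stool. The seat top is 351 + 34 = 385 mm.


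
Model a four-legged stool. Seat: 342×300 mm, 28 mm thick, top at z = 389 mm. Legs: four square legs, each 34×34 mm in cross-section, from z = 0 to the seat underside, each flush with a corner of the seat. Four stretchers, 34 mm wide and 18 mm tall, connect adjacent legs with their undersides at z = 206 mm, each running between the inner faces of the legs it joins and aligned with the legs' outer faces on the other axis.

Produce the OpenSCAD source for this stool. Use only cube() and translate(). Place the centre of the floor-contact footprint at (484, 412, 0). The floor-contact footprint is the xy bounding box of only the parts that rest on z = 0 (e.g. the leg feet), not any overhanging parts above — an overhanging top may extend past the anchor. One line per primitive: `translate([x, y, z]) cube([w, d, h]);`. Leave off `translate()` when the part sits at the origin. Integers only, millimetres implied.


translate([313, 262, 361]) cube([342, 300, 28]);
translate([313, 262, 0]) cube([34, 34, 361]);
translate([621, 262, 0]) cube([34, 34, 361]);
translate([313, 528, 0]) cube([34, 34, 361]);
translate([621, 528, 0]) cube([34, 34, 361]);
translate([347, 262, 206]) cube([274, 34, 18]);
translate([347, 528, 206]) cube([274, 34, 18]);
translate([313, 296, 206]) cube([34, 232, 18]);
translate([621, 296, 206]) cube([34, 232, 18]);


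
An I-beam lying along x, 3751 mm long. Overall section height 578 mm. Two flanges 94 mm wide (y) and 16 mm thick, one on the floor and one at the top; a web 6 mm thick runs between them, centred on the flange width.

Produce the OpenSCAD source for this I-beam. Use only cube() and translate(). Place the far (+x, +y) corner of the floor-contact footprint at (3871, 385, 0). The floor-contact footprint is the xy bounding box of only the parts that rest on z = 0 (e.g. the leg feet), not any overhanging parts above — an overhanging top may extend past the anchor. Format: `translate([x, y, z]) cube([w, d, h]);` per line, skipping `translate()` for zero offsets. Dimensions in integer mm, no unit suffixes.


translate([120, 291, 0]) cube([3751, 94, 16]);
translate([120, 335, 16]) cube([3751, 6, 546]);
translate([120, 291, 562]) cube([3751, 94, 16]);


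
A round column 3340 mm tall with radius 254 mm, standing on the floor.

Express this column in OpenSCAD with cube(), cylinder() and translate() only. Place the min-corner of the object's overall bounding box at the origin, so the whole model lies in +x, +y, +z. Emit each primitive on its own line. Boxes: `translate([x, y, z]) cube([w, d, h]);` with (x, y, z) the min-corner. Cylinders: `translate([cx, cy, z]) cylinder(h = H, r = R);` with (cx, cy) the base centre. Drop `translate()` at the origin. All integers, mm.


translate([254, 254, 0]) cylinder(h = 3340, r = 254);


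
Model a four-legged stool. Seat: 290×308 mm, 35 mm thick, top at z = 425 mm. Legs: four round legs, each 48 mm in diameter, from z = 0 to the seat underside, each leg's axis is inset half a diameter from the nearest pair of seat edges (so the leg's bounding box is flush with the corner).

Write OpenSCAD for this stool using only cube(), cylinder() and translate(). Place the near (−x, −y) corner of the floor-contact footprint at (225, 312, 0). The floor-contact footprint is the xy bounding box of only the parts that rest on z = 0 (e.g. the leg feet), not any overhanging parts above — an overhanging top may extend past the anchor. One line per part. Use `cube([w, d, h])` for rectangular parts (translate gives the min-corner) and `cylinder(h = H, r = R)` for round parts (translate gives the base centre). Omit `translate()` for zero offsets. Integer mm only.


translate([225, 312, 390]) cube([290, 308, 35]);
translate([249, 336, 0]) cylinder(h = 390, r = 24);
translate([491, 336, 0]) cylinder(h = 390, r = 24);
translate([249, 596, 0]) cylinder(h = 390, r = 24);
translate([491, 596, 0]) cylinder(h = 390, r = 24);


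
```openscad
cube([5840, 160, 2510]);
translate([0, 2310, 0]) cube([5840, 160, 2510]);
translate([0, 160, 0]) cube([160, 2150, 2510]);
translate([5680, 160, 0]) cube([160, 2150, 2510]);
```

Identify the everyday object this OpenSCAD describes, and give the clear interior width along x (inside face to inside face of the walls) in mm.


A house (or room) frame. The interior width is 5520 mm.

Four 2510 mm walls enclosing a rectangle with no floor or roof — a room or house frame. Outside width is 5840 mm and wall thickness is 160 mm, so the interior width is 5840 − 2 × 160 = 5520 mm.


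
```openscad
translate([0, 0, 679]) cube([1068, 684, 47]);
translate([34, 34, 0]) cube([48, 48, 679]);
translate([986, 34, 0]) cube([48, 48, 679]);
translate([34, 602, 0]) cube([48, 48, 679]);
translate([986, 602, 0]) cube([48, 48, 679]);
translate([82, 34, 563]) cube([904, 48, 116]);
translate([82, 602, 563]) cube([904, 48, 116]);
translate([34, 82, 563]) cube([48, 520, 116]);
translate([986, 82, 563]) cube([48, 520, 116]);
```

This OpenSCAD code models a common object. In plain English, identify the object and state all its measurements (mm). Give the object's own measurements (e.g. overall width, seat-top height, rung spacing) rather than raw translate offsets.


A table: top 1068 mm (x) × 684 mm (y), 47 mm thick, upper face at z = 726 mm, on four 48×48 mm square legs, each inset 34 mm from the nearest pair of top edges from z = 0 to the bottom of the top. Four apron rails, 48 mm thick and 116 mm tall, run between adjacent legs with their top edges flush with the underside of the top and their outer faces flush with the legs' outer faces.


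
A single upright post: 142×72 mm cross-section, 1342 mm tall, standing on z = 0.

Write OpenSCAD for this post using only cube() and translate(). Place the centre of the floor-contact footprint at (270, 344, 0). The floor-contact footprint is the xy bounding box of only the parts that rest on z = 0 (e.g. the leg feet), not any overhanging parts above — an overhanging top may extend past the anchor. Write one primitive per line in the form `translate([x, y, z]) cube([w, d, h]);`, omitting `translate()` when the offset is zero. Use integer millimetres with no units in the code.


translate([199, 308, 0]) cube([142, 72, 1342]);


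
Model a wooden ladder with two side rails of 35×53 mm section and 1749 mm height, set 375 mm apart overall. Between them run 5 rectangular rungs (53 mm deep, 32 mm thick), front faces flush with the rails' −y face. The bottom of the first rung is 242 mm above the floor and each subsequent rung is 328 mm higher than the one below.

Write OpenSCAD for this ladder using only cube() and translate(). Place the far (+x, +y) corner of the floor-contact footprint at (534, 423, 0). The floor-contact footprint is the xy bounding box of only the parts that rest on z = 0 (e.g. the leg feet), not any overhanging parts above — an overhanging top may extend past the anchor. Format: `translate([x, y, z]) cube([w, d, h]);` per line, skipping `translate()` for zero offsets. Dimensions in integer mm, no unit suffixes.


translate([159, 370, 0]) cube([35, 53, 1749]);
translate([499, 370, 0]) cube([35, 53, 1749]);
translate([194, 370, 242]) cube([305, 53, 32]);
translate([194, 370, 570]) cube([305, 53, 32]);
translate([194, 370, 898]) cube([305, 53, 32]);
translate([194, 370, 1226]) cube([305, 53, 32]);
translate([194, 370, 1554]) cube([305, 53, 32]);


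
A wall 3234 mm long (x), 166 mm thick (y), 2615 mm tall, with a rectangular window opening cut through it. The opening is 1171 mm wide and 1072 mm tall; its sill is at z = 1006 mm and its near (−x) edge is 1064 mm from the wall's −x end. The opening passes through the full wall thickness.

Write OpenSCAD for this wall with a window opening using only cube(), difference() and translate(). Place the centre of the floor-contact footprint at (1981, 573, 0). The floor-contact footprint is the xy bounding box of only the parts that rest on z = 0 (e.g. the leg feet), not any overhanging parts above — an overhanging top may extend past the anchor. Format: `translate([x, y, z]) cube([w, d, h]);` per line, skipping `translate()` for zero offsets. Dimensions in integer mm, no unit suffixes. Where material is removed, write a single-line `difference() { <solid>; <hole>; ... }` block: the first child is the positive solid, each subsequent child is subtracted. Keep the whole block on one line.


difference() { translate([364, 490, 0]) cube([3234, 166, 2615]); translate([1428, 490, 1006]) cube([1171, 166, 1072]); }


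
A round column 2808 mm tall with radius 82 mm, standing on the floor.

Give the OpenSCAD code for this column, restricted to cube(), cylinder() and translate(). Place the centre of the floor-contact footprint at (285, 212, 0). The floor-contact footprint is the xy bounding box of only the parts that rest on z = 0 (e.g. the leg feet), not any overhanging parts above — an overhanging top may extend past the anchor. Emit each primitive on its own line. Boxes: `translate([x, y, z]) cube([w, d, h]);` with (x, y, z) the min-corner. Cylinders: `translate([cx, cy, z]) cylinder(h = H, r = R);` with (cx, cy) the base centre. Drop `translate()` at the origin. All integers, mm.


translate([285, 212, 0]) cylinder(h = 2808, r = 82);


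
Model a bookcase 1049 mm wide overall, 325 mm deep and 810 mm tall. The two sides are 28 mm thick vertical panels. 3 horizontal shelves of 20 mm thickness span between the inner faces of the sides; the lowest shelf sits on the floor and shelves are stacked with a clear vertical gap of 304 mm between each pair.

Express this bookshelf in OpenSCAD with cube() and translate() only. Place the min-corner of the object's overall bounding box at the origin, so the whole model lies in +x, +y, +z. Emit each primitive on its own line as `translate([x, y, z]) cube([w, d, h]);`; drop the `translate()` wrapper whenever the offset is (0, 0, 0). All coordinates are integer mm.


cube([28, 325, 810]);
translate([1021, 0, 0]) cube([28, 325, 810]);
translate([28, 0, 0]) cube([993, 325, 20]);
translate([28, 0, 324]) cube([993, 325, 20]);
translate([28, 0, 648]) cube([993, 325, 20]);


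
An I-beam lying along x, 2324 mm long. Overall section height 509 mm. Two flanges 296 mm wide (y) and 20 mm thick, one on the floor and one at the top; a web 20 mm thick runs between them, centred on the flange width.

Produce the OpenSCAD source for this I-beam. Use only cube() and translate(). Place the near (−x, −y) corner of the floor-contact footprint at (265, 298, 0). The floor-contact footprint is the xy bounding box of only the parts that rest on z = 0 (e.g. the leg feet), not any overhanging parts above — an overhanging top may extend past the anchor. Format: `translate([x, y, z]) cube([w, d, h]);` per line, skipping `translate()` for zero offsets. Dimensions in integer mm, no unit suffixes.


translate([265, 298, 0]) cube([2324, 296, 20]);
translate([265, 436, 20]) cube([2324, 20, 469]);
translate([265, 298, 489]) cube([2324, 296, 20]);


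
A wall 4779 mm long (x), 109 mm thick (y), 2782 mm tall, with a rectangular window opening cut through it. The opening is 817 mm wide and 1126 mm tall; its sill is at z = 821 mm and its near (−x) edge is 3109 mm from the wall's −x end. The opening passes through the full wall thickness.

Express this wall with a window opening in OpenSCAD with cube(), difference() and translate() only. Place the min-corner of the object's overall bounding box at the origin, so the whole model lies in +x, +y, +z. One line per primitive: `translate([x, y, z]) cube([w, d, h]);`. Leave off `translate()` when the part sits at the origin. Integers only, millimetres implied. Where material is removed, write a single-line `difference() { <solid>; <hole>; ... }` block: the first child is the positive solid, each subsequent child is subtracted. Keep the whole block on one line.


difference() { cube([4779, 109, 2782]); translate([3109, 0, 821]) cube([817, 109, 1126]); }


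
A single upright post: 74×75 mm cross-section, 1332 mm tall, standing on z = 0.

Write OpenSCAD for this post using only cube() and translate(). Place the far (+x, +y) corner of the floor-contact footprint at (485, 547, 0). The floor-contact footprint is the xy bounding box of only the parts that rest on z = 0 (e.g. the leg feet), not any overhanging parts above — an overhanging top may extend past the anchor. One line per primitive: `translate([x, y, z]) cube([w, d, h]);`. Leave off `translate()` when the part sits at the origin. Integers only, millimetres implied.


translate([411, 472, 0]) cube([74, 75, 1332]);


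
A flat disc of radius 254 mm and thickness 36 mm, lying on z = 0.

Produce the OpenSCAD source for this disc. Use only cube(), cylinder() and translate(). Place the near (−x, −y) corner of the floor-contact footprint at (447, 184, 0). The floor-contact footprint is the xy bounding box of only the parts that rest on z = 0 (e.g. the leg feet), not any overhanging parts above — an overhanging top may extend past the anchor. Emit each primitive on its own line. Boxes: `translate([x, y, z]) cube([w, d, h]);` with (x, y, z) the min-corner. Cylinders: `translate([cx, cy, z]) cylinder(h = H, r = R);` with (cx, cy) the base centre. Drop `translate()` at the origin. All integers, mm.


translate([701, 438, 0]) cylinder(h = 36, r = 254);


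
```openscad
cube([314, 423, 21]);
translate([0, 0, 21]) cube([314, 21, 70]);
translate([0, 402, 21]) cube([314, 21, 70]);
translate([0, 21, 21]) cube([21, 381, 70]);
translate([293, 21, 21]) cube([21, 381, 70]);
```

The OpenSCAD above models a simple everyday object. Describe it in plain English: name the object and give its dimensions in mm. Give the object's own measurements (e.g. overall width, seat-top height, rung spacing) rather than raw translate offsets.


An open-topped rectangular box: outside dimensions 314×423×91 mm, with a uniform wall and base thickness of 21 mm. The base is a full 314×423 slab on the floor; four walls sit on top of the base. The front and back walls (the −y and +y sides) span the full width; the two side walls fit between them.


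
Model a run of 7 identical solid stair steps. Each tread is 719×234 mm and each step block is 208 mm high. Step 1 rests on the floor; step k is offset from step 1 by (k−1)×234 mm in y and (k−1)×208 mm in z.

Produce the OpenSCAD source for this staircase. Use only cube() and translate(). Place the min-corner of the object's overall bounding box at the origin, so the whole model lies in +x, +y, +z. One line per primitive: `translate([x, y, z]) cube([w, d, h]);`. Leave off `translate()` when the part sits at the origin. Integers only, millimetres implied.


cube([719, 234, 208]);
translate([0, 234, 208]) cube([719, 234, 208]);
translate([0, 468, 416]) cube([719, 234, 208]);
translate([0, 702, 624]) cube([719, 234, 208]);
translate([0, 936, 832]) cube([719, 234, 208]);
translate([0, 1170, 1040]) cube([719, 234, 208]);
translate([0, 1404, 1248]) cube([719, 234, 208]);


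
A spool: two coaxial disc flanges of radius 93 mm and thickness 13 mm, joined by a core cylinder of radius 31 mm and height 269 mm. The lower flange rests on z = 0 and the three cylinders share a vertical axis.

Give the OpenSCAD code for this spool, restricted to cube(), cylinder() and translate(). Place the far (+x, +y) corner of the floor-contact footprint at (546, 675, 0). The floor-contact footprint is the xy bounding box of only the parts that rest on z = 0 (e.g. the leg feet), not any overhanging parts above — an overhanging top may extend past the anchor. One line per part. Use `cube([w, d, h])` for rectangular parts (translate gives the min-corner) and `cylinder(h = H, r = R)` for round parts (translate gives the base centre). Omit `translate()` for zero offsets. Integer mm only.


translate([453, 582, 0]) cylinder(h = 13, r = 93);
translate([453, 582, 13]) cylinder(h = 269, r = 31);
translate([453, 582, 282]) cylinder(h = 13, r = 93);


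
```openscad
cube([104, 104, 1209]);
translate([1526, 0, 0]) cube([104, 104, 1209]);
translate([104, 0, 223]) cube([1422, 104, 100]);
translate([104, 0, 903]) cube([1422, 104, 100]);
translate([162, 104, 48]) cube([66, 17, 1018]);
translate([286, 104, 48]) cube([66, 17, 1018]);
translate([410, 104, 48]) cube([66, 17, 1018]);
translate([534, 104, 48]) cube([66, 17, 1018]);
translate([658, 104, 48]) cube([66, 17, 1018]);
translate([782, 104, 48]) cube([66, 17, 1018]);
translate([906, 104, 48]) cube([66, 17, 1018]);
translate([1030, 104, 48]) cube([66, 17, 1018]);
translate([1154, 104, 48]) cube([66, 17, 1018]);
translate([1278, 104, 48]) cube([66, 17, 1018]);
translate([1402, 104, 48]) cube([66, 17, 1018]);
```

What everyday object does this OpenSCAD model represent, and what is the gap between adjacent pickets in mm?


A fence section. The picket gap is 58 mm.

Two posts, two rails, 11 pickets — a fence section. Span 1422 mm holds 11 pickets of 66 mm with 12 equal gaps: ⌊(1422 − 11·66) / 12⌋ = 58 mm.


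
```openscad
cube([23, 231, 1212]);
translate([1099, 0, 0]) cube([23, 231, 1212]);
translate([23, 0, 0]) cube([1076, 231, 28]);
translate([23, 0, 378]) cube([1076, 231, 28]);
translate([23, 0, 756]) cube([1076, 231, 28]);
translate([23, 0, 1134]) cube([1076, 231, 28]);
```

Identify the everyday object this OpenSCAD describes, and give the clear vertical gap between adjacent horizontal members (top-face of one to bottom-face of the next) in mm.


A bookshelf. The clear shelf gap is 350 mm.

Two tall side panels with 4 horizontal boards between them — a bookshelf. The first two shelf undersides are at z = 0 and z = 378; with shelf thickness 28, the clear gap is 378 − 0 − 28 = 350 mm.


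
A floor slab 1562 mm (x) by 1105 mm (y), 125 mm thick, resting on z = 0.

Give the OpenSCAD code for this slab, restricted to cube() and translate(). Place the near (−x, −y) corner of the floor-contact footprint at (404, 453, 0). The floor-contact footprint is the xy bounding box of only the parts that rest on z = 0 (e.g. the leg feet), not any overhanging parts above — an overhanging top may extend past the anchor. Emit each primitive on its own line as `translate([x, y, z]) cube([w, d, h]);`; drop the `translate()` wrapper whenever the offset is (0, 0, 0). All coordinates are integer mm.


translate([404, 453, 0]) cube([1562, 1105, 125]);


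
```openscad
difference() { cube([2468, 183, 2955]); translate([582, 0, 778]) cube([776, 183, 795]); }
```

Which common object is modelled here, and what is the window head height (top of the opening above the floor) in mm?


A wall with a window opening. The window head height is 1573 mm.

A wall with a rectangular opening subtracted — a window. Sill at z = 778, opening 795 mm tall, so the head is at 778 + 795 = 1573 mm.


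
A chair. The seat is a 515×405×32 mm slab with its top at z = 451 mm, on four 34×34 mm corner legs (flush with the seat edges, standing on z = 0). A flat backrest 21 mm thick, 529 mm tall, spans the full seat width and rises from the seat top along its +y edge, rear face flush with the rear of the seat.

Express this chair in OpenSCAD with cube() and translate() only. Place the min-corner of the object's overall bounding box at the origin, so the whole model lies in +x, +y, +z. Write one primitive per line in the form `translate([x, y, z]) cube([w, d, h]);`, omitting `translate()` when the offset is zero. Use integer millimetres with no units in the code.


translate([0, 0, 419]) cube([515, 405, 32]);
cube([34, 34, 419]);
translate([481, 0, 0]) cube([34, 34, 419]);
translate([0, 371, 0]) cube([34, 34, 419]);
translate([481, 371, 0]) cube([34, 34, 419]);
translate([0, 384, 451]) cube([515, 21, 529]);


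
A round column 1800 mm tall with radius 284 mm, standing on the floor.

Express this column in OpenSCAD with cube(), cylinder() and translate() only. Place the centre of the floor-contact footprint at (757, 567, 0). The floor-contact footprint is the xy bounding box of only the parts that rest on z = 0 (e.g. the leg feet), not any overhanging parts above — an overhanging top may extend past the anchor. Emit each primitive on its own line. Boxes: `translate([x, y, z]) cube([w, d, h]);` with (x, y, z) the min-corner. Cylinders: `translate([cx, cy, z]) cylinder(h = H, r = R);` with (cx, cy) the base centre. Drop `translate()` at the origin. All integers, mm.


translate([757, 567, 0]) cylinder(h = 1800, r = 284);


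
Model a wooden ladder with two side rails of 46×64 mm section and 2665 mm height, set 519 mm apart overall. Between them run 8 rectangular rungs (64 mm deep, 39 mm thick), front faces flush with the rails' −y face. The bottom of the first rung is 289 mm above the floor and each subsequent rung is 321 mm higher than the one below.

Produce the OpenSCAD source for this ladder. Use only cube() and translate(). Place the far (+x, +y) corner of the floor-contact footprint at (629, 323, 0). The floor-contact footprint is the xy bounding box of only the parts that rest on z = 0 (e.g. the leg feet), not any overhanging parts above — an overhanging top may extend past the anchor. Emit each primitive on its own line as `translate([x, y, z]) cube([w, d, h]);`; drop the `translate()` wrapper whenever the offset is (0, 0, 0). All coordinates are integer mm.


translate([110, 259, 0]) cube([46, 64, 2665]);
translate([583, 259, 0]) cube([46, 64, 2665]);
translate([156, 259, 289]) cube([427, 64, 39]);
translate([156, 259, 610]) cube([427, 64, 39]);
translate([156, 259, 931]) cube([427, 64, 39]);
translate([156, 259, 1252]) cube([427, 64, 39]);
translate([156, 259, 1573]) cube([427, 64, 39]);
translate([156, 259, 1894]) cube([427, 64, 39]);
translate([156, 259, 2215]) cube([427, 64, 39]);
translate([156, 259, 2536]) cube([427, 64, 39]);


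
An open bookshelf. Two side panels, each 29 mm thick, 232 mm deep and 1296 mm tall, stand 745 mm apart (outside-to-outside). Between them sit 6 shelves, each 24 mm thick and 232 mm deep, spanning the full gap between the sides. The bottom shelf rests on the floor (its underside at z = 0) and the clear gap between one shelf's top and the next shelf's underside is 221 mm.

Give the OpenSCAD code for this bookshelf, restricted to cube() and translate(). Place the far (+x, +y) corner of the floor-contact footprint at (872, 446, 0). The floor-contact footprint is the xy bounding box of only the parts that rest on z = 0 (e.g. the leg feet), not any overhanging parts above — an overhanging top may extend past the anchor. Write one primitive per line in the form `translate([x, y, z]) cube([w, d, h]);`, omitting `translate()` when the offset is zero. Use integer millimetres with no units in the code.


translate([127, 214, 0]) cube([29, 232, 1296]);
translate([843, 214, 0]) cube([29, 232, 1296]);
translate([156, 214, 0]) cube([687, 232, 24]);
translate([156, 214, 245]) cube([687, 232, 24]);
translate([156, 214, 490]) cube([687, 232, 24]);
translate([156, 214, 735]) cube([687, 232, 24]);
translate([156, 214, 980]) cube([687, 232, 24]);
translate([156, 214, 1225]) cube([687, 232, 24]);


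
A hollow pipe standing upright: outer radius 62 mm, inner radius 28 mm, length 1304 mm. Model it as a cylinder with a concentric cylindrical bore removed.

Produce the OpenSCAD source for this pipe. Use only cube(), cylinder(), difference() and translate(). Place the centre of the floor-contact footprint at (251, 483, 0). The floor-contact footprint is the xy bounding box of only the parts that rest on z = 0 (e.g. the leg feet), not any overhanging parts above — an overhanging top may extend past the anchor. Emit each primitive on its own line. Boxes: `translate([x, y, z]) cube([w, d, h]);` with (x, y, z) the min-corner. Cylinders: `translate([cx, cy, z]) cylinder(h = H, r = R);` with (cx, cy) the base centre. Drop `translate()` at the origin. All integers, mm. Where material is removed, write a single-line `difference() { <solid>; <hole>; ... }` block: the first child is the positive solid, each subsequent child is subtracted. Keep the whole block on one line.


difference() { translate([251, 483, 0]) cylinder(h = 1304, r = 62); translate([251, 483, 0]) cylinder(h = 1304, r = 28); }


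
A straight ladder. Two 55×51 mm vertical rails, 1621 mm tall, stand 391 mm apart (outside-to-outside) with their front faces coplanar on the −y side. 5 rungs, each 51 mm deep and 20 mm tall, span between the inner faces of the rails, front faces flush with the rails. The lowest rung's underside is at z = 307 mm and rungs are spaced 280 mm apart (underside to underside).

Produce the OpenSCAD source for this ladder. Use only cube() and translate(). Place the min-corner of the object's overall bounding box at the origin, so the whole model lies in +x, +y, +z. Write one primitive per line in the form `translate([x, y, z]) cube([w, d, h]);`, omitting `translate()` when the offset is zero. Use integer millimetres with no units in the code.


cube([55, 51, 1621]);
translate([336, 0, 0]) cube([55, 51, 1621]);
translate([55, 0, 307]) cube([281, 51, 20]);
translate([55, 0, 587]) cube([281, 51, 20]);
translate([55, 0, 867]) cube([281, 51, 20]);
translate([55, 0, 1147]) cube([281, 51, 20]);
translate([55, 0, 1427]) cube([281, 51, 20]);


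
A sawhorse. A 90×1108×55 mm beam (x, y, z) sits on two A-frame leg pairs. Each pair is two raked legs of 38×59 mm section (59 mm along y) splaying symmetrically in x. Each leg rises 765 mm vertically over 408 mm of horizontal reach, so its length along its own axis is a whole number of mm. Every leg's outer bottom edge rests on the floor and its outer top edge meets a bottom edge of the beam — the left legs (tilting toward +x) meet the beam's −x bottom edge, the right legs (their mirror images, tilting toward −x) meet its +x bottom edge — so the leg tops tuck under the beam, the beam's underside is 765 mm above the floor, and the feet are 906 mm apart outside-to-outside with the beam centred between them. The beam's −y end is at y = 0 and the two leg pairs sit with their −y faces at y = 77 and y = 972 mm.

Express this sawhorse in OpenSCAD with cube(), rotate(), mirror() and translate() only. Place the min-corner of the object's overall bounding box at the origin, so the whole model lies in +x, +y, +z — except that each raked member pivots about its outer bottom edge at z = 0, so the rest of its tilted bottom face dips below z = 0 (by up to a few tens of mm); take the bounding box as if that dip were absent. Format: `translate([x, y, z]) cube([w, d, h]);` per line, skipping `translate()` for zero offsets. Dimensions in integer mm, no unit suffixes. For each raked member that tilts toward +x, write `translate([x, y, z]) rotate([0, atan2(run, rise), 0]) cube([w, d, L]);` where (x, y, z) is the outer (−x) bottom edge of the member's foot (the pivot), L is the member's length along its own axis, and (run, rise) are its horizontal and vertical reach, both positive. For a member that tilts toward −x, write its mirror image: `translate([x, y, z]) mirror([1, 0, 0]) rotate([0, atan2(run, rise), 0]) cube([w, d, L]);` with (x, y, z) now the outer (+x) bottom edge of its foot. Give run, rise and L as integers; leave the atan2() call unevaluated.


translate([408, 0, 765]) cube([90, 1108, 55]);
translate([0, 77, 0]) rotate([0, atan2(408, 765), 0]) cube([38, 59, 867]);
translate([906, 77, 0]) mirror([1, 0, 0]) rotate([0, atan2(408, 765), 0]) cube([38, 59, 867]);
translate([0, 972, 0]) rotate([0, atan2(408, 765), 0]) cube([38, 59, 867]);
translate([906, 972, 0]) mirror([1, 0, 0]) rotate([0, atan2(408, 765), 0]) cube([38, 59, 867]);


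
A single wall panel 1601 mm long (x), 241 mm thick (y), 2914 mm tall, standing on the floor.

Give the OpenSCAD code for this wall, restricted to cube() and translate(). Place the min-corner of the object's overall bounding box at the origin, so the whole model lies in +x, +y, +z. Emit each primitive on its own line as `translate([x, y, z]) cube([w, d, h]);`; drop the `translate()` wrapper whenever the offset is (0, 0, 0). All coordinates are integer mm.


cube([1601, 241, 2914]);


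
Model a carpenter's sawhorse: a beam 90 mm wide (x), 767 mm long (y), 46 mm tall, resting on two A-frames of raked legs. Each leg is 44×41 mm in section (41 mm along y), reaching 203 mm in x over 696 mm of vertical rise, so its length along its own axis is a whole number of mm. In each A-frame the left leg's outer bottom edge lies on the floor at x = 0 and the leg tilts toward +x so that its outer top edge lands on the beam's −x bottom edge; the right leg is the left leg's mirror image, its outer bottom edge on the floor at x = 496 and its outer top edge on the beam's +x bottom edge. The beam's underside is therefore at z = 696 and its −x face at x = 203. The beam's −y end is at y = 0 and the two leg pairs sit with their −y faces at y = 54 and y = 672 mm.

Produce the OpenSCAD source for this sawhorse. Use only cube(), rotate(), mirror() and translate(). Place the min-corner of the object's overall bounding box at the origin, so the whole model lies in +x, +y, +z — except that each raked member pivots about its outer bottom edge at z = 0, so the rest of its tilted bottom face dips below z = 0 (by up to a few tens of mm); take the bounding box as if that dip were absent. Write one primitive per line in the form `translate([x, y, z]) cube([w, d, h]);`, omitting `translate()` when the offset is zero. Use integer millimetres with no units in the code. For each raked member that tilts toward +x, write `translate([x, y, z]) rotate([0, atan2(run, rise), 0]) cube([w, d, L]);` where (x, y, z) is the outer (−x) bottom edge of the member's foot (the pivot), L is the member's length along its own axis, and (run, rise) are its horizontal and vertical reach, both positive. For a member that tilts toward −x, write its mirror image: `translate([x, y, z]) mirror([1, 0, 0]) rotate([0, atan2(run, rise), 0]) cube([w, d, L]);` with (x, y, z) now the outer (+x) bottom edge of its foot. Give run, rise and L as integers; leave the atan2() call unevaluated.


// leg length = √(203² + 696²) = 725
// right-leg outer foot x = 2·203 + 90 = 496
// beam min-corner = (203, 0, 696)
translate([203, 0, 696]) cube([90, 767, 46]);
translate([0, 54, 0]) rotate([0, atan2(203, 696), 0]) cube([44, 41, 725]);
translate([496, 54, 0]) mirror([1, 0, 0]) rotate([0, atan2(203, 696), 0]) cube([44, 41, 725]);
translate([0, 672, 0]) rotate([0, atan2(203, 696), 0]) cube([44, 41, 725]);
translate([496, 672, 0]) mirror([1, 0, 0]) rotate([0, atan2(203, 696), 0]) cube([44, 41, 725]);


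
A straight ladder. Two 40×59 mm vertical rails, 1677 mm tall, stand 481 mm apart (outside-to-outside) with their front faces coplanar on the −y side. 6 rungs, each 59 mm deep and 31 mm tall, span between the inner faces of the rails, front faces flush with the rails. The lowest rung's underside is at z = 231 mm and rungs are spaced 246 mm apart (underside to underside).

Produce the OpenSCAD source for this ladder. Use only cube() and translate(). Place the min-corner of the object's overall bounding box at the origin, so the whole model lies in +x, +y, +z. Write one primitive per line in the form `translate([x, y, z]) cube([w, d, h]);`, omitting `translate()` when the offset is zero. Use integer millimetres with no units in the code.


cube([40, 59, 1677]);
translate([441, 0, 0]) cube([40, 59, 1677]);
translate([40, 0, 231]) cube([401, 59, 31]);
translate([40, 0, 477]) cube([401, 59, 31]);
translate([40, 0, 723]) cube([401, 59, 31]);
translate([40, 0, 969]) cube([401, 59, 31]);
translate([40, 0, 1215]) cube([401, 59, 31]);
translate([40, 0, 1461]) cube([401, 59, 31]);


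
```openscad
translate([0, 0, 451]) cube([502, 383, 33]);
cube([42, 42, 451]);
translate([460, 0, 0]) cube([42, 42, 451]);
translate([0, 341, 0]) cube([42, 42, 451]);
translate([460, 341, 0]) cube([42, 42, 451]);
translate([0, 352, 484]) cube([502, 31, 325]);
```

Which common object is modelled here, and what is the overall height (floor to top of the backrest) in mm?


A chair. The overall height is 809 mm.

A slab on four corner posts with a tall panel at the back — a chair. The seat slab sits at z = 451 with thickness 33, and the 325 mm backrest starts at the seat top, so the overall height is 451 + 33 + 325 = 809 mm.


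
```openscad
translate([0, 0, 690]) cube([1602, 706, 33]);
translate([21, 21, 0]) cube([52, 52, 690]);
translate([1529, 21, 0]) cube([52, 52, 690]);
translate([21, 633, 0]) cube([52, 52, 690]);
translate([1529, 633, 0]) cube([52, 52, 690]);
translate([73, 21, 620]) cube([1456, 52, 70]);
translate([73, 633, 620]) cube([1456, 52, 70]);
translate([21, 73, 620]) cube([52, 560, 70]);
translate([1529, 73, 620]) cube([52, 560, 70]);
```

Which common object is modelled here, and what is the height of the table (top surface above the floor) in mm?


A table. The table height is 723 mm.

A 1602×706×33 slab sits at z = 690 on four 52 mm square posts — a table. The top surface is at 690 + 33 = 723 mm.


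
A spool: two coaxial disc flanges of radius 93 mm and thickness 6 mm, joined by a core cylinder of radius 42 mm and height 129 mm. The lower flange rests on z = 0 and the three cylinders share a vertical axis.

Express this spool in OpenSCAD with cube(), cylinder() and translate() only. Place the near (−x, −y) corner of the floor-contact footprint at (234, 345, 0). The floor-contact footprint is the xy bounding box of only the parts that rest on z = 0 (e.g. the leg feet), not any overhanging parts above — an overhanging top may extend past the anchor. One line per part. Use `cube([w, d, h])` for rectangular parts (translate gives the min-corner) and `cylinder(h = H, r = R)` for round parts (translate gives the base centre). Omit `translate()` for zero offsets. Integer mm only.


translate([327, 438, 0]) cylinder(h = 6, r = 93);
translate([327, 438, 6]) cylinder(h = 129, r = 42);
translate([327, 438, 135]) cylinder(h = 6, r = 93);


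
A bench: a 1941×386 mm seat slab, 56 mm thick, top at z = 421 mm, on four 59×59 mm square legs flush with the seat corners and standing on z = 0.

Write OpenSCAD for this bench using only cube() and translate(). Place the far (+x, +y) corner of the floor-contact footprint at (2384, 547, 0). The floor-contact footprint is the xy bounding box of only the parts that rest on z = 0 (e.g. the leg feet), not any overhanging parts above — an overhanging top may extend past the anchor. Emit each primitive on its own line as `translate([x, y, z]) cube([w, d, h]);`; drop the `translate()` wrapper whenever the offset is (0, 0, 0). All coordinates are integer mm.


// leg_h = 421 − 56 = 365
translate([443, 161, 365]) cube([1941, 386, 56]);
translate([443, 161, 0]) cube([59, 59, 365]);
translate([443, 488, 0]) cube([59, 59, 365]);
translate([2325, 161, 0]) cube([59, 59, 365]);
translate([2325, 488, 0]) cube([59, 59, 365]);


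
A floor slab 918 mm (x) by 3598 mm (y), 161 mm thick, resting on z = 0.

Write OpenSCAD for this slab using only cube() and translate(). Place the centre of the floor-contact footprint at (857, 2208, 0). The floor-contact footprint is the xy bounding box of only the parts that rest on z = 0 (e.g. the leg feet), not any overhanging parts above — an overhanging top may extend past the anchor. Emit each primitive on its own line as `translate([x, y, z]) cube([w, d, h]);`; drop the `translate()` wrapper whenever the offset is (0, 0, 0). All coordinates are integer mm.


translate([398, 409, 0]) cube([918, 3598, 161]);


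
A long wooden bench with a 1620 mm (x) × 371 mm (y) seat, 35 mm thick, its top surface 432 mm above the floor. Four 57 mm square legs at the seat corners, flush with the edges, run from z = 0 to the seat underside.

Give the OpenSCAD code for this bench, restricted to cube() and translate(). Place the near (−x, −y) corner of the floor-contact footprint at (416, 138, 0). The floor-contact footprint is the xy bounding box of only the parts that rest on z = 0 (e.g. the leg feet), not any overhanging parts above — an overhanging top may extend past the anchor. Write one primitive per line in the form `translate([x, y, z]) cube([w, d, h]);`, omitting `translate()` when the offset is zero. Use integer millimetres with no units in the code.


translate([416, 138, 397]) cube([1620, 371, 35]);
translate([416, 138, 0]) cube([57, 57, 397]);
translate([416, 452, 0]) cube([57, 57, 397]);
translate([1979, 138, 0]) cube([57, 57, 397]);
translate([1979, 452, 0]) cube([57, 57, 397]);


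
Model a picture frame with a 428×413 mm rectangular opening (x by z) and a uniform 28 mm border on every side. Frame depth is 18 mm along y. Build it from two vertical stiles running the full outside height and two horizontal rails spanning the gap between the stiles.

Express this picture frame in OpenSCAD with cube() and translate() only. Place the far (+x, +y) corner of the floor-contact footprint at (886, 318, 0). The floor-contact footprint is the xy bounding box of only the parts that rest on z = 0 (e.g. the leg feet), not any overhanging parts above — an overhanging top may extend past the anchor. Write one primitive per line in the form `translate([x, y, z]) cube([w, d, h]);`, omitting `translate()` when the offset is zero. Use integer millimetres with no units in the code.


translate([402, 300, 0]) cube([28, 18, 469]);
translate([858, 300, 0]) cube([28, 18, 469]);
translate([430, 300, 0]) cube([428, 18, 28]);
translate([430, 300, 441]) cube([428, 18, 28]);


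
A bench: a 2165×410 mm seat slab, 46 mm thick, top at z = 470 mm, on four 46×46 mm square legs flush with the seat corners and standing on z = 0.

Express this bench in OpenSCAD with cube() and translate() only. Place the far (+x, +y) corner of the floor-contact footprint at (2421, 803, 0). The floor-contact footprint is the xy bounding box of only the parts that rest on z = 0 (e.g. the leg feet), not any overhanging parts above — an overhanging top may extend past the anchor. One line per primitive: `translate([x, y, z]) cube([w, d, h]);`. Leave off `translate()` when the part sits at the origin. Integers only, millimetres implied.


translate([256, 393, 424]) cube([2165, 410, 46]);
translate([256, 393, 0]) cube([46, 46, 424]);
translate([256, 757, 0]) cube([46, 46, 424]);
translate([2375, 393, 0]) cube([46, 46, 424]);
translate([2375, 757, 0]) cube([46, 46, 424]);


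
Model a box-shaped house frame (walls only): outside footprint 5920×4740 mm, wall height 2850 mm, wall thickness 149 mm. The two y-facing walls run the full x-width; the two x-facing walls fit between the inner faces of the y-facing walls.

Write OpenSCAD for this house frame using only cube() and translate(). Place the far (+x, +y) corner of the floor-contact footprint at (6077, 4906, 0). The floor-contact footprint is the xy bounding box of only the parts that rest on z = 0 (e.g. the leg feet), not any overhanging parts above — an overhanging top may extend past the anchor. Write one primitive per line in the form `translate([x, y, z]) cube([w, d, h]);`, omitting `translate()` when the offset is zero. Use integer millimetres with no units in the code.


translate([157, 166, 0]) cube([5920, 149, 2850]);
translate([157, 4757, 0]) cube([5920, 149, 2850]);
translate([157, 315, 0]) cube([149, 4442, 2850]);
translate([5928, 315, 0]) cube([149, 4442, 2850]);


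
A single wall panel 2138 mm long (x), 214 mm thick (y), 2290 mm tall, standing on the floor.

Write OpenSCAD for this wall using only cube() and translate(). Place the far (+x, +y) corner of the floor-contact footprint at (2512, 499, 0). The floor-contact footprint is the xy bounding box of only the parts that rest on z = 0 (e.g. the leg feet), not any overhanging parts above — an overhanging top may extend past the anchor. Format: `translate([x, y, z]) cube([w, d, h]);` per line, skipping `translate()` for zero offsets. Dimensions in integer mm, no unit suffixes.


translate([374, 285, 0]) cube([2138, 214, 2290]);
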